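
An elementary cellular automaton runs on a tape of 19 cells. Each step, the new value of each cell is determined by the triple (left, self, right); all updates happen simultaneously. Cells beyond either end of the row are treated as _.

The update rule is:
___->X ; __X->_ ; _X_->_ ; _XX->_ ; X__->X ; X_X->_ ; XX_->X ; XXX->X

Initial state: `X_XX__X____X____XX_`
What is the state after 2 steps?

XX__XX__XXX__XXX__X

step 1: ___XX__XXX__XXX__XX
step 2: XX__XX__XXX__XXX__X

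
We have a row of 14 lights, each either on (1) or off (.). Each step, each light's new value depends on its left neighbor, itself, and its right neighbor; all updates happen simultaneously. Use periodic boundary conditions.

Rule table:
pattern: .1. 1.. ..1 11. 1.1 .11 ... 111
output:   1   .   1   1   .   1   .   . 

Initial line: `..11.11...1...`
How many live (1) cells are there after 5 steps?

8

step 1: .111.11..11...
step 2: 11.1.11.111...
step 3: 11.1.11.1.1..1
step 4: .1.1.11.1.1.11
step 5: .1.1.11.1.1.11
count of 1: 8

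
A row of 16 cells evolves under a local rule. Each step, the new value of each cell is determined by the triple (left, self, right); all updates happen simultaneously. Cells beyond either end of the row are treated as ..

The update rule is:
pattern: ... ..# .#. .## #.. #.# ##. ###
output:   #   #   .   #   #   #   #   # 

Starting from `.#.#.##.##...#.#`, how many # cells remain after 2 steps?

13

#.#.#########.#.
.#.###########.#
count of #: 13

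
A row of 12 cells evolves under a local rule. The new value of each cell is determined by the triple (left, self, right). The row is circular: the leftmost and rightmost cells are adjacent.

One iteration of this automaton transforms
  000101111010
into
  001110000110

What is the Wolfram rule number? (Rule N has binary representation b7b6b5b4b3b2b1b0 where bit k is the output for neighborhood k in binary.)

38

position 6: 111 → 0  (bit 7 = 0)
position 8: 110 → 0  (bit 6 = 0)
position 4: 101 → 1  (bit 5 = 1)
position 11: 100 → 0  (bit 4 = 0)
position 5: 011 → 0  (bit 3 = 0)
position 3: 010 → 1  (bit 2 = 1)
position 2: 001 → 1  (bit 1 = 1)
position 0: 000 → 0  (bit 0 = 0)
bits b7..b0 = 00100110 = 38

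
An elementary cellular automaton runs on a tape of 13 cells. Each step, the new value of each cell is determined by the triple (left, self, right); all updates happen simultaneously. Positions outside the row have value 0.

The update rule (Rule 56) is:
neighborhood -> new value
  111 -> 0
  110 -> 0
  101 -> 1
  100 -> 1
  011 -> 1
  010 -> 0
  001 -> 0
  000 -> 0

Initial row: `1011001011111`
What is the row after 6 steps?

step 1: 0110100110000
step 2: 0101010101000
step 3: 0010101010100
step 4: 0001010101010
step 5: 0000101010101
step 6: 0000010101010

0000010101010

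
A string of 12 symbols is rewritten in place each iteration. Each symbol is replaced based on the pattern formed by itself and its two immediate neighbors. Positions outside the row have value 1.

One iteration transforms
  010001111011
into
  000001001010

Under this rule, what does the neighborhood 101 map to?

At position 0 the neighborhood is 101; the next row has 0 there.

0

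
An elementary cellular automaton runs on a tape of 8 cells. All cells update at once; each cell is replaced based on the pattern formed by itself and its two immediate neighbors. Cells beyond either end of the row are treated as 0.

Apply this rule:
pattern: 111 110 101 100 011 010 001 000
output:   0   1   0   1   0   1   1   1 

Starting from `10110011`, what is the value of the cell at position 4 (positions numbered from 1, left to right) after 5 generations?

1

10011101
11100101
00111101
11000101
01111101
position 4 holds 1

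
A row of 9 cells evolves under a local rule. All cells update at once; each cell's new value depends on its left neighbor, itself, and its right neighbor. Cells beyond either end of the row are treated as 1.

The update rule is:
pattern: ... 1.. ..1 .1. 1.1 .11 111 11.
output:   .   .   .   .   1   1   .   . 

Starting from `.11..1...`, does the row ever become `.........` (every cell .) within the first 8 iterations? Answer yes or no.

yes

iteration 1: 11.......
iteration 2: .........
all cells are . at iteration 2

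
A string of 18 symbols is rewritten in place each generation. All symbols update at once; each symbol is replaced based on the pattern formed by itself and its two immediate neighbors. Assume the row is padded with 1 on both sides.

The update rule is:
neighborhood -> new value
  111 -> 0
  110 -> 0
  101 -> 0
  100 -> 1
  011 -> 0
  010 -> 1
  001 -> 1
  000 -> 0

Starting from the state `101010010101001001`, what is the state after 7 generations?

001011110101111110
111000000100000000
000100001110000001
101110010001000010
000001111011100110
100010000000011000
010111000000100101

010111000000100101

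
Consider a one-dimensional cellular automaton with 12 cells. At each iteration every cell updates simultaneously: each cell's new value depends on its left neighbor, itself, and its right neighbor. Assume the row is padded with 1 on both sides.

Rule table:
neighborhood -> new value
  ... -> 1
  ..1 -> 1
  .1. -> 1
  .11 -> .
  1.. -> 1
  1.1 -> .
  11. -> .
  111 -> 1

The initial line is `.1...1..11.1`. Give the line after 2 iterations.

..11111.1111

.1111111....
..11111.1111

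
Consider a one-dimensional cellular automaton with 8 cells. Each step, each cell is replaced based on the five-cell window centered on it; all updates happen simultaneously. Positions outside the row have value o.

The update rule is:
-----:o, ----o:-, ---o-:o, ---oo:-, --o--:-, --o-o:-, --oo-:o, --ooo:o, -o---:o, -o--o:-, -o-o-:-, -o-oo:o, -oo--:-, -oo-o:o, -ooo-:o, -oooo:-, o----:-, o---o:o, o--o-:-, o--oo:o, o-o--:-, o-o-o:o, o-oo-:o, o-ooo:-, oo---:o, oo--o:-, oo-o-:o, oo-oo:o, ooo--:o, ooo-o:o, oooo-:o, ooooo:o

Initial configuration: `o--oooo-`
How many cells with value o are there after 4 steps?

step 1: o-oo-ooo
step 2: ooooo--o
step 3: ooooo-oo
step 4: oooooo--
count of o: 6

6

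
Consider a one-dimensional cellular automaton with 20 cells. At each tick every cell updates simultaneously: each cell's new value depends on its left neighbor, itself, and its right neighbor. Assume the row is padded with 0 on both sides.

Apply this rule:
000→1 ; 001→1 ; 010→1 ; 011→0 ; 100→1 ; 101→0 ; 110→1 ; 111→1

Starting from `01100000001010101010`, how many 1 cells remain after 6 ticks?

tick 1: 10111111111010101011
tick 2: 10011111111010101001
tick 3: 11101111111010101111
tick 4: 01100111111010100111
tick 5: 10111011111010111011
tick 6: 10011001111010011001
count of 1: 11

11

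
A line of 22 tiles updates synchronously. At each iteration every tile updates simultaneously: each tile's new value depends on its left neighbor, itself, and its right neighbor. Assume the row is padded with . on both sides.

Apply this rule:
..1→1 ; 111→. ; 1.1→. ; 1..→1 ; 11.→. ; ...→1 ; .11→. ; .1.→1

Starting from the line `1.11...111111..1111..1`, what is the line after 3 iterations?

1...111......11....111
1111...111111..1111...
....111......11....111

....111......11....111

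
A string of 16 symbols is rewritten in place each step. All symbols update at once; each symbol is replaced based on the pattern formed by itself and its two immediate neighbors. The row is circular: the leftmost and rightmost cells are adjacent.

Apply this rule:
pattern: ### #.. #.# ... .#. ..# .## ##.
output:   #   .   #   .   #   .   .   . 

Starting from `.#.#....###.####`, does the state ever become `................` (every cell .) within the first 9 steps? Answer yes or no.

step 1: ####.....#.#.##.
step 2: .##......####..#
step 3: #.........##...#
step 4: ................
all cells are . at step 4

yes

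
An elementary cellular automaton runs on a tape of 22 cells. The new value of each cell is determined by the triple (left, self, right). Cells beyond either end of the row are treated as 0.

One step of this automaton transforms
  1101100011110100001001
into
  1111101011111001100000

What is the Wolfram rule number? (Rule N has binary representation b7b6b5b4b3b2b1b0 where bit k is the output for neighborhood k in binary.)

position 9: 111 → 1  (bit 7 = 1)
position 1: 110 → 1  (bit 6 = 1)
position 2: 101 → 1  (bit 5 = 1)
position 5: 100 → 0  (bit 4 = 0)
position 0: 011 → 1  (bit 3 = 1)
position 13: 010 → 0  (bit 2 = 0)
position 7: 001 → 0  (bit 1 = 0)
position 6: 000 → 1  (bit 0 = 1)
bits b7..b0 = 11101001 = 233

233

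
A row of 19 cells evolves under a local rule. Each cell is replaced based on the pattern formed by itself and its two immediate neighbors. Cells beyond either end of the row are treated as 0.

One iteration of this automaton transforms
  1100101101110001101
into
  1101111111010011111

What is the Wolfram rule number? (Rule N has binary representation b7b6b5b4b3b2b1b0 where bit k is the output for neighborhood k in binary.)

position 10: 111 → 0  (bit 7 = 0)
position 1: 110 → 1  (bit 6 = 1)
position 5: 101 → 1  (bit 5 = 1)
position 2: 100 → 0  (bit 4 = 0)
position 0: 011 → 1  (bit 3 = 1)
position 4: 010 → 1  (bit 2 = 1)
position 3: 001 → 1  (bit 1 = 1)
position 13: 000 → 0  (bit 0 = 0)
bits b7..b0 = 01101110 = 110

110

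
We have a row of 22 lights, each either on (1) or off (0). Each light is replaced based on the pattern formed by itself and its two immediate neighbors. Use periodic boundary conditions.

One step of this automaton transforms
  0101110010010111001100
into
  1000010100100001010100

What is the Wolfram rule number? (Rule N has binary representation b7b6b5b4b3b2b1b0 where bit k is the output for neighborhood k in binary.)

66

position 4: 111 → 0  (bit 7 = 0)
position 5: 110 → 1  (bit 6 = 1)
position 2: 101 → 0  (bit 5 = 0)
position 6: 100 → 0  (bit 4 = 0)
position 3: 011 → 0  (bit 3 = 0)
position 1: 010 → 0  (bit 2 = 0)
position 0: 001 → 1  (bit 1 = 1)
position 21: 000 → 0  (bit 0 = 0)
bits b7..b0 = 01000010 = 66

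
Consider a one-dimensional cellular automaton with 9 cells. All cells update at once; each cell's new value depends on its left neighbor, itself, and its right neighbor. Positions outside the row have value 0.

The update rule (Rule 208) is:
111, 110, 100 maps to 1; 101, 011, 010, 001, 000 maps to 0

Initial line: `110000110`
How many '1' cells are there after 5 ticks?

2

011000011
001100001
000110000
000011000
000001100
count of 1: 2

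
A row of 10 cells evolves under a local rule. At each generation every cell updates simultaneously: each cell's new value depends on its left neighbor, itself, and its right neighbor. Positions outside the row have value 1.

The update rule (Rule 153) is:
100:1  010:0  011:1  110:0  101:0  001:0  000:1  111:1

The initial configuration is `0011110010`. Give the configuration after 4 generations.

0000100010

1011101000
0011000110
1010110100
0000100010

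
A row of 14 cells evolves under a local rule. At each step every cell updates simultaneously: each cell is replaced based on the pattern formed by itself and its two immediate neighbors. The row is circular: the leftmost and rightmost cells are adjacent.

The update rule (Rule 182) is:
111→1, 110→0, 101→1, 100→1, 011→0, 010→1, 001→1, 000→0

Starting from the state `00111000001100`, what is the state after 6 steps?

11101111111011

step 1: 01010100010010
step 2: 11111110111111
step 3: 11111101011111
step 4: 11111011101111
step 5: 11110101010111
step 6: 11101111111011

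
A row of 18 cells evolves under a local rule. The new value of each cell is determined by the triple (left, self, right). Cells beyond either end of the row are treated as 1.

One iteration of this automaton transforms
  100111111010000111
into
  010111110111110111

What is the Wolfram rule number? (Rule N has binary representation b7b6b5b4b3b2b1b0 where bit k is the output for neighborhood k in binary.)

position 4: 111 → 1  (bit 7 = 1)
position 0: 110 → 0  (bit 6 = 0)
position 9: 101 → 1  (bit 5 = 1)
position 1: 100 → 1  (bit 4 = 1)
position 3: 011 → 1  (bit 3 = 1)
position 10: 010 → 1  (bit 2 = 1)
position 2: 001 → 0  (bit 1 = 0)
position 12: 000 → 1  (bit 0 = 1)
bits b7..b0 = 10111101 = 189

189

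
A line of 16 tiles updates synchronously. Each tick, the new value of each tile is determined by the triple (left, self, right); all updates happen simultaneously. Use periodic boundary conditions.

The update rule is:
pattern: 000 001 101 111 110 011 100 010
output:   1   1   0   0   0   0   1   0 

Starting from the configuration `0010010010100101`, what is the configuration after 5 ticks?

1111111100011000

1101101100011000
0000000011100111
1111111100011000
0000000011100111  (repeats tick 2; period 2)
tick 5: 1111111100011000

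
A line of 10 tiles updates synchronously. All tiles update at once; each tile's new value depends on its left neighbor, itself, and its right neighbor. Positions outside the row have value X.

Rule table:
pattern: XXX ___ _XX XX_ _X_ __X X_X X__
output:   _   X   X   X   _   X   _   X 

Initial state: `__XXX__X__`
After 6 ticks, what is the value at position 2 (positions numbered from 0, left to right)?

XXX_XXX_XX
__X_X_X_X_
XX________
_XXXXXXXXX
_X________
__XXXXXXXX
position 2 holds X

X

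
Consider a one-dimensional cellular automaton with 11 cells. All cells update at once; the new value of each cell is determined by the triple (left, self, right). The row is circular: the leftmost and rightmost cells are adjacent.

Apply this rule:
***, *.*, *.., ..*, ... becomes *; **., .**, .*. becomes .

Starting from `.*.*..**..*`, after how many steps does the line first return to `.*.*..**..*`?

*.*.**..**.
.*.*..**..*

2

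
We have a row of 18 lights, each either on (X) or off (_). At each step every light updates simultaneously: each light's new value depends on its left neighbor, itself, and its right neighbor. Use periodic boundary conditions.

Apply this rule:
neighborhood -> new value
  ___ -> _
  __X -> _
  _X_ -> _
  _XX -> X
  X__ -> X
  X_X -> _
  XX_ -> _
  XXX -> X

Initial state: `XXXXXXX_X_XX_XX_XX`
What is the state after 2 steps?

XXXXX_X____X__X_XX

step 1: XXXXXX____X__X__XX
step 2: XXXXX_X____X__X_XX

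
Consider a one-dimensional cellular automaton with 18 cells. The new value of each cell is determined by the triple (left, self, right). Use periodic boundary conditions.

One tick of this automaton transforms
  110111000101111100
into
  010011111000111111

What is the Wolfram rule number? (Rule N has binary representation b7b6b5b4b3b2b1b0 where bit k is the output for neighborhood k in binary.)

position 4: 111 → 1  (bit 7 = 1)
position 1: 110 → 1  (bit 6 = 1)
position 2: 101 → 0  (bit 5 = 0)
position 6: 100 → 1  (bit 4 = 1)
position 0: 011 → 0  (bit 3 = 0)
position 9: 010 → 0  (bit 2 = 0)
position 8: 001 → 1  (bit 1 = 1)
position 7: 000 → 1  (bit 0 = 1)
bits b7..b0 = 11010011 = 211

211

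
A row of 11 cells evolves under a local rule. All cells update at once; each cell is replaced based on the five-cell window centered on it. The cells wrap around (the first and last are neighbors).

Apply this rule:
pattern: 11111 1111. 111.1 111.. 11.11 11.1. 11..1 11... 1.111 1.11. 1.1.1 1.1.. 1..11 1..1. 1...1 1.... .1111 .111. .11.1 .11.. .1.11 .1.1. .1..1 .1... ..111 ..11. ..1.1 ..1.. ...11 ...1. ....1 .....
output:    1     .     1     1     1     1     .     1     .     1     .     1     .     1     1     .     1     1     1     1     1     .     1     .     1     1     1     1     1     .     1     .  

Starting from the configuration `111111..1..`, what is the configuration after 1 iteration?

1111.1.111.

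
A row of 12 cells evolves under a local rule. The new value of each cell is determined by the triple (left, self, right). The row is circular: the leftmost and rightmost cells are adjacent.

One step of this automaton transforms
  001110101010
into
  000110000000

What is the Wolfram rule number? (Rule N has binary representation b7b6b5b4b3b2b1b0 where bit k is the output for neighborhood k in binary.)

position 3: 111 → 1  (bit 7 = 1)
position 4: 110 → 1  (bit 6 = 1)
position 5: 101 → 0  (bit 5 = 0)
position 11: 100 → 0  (bit 4 = 0)
position 2: 011 → 0  (bit 3 = 0)
position 6: 010 → 0  (bit 2 = 0)
position 1: 001 → 0  (bit 1 = 0)
position 0: 000 → 0  (bit 0 = 0)
bits b7..b0 = 11000000 = 192

192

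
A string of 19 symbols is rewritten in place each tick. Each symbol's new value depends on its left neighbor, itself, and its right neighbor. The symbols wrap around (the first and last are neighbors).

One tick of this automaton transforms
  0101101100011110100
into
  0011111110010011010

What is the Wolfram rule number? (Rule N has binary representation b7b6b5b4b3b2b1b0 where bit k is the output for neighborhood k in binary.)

position 12: 111 → 0  (bit 7 = 0)
position 4: 110 → 1  (bit 6 = 1)
position 2: 101 → 1  (bit 5 = 1)
position 8: 100 → 1  (bit 4 = 1)
position 3: 011 → 1  (bit 3 = 1)
position 1: 010 → 0  (bit 2 = 0)
position 0: 001 → 0  (bit 1 = 0)
position 9: 000 → 0  (bit 0 = 0)
bits b7..b0 = 01111000 = 120

120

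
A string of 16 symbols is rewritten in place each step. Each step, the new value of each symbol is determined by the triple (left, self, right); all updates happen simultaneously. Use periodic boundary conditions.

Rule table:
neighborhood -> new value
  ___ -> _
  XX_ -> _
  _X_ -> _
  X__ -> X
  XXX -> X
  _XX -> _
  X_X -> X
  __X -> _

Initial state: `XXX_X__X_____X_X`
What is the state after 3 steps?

XX_X_X__X_____X_
__X_X_X__X_____X
X__X_X_X__X_____

X__X_X_X__X_____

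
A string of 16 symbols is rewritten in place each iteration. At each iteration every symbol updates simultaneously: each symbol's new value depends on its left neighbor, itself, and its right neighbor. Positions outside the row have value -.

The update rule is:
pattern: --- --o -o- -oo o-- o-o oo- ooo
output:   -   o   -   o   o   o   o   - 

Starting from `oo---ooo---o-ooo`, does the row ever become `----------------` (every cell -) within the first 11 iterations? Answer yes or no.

no

ooo-oo-oo-o-oo-o
o-oooooooo-oooo-
-oo------ooo--oo
oooo----oo-ooooo
o--oo--ooooo---o
-ooooooo---oo-o-
oo-----oo-oooo-o
ooo---ooooo--oo-
o-oo-oo---oooooo
-ooooooo-oo----o
oo-----ooooo--o-
iteration 11 is oo-----ooooo--o-, still not uniform -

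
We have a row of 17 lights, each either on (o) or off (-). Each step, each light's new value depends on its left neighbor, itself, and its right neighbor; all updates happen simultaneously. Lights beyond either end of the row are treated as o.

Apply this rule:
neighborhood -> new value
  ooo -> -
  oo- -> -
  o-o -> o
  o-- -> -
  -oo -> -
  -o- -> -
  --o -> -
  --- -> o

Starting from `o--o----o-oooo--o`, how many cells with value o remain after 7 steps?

-----oo--o-------
-ooo-------ooooo-
o----ooooo------o
--oo-------oooo--
-----ooooo-------
-ooo-------ooooo-  (repeats step 2; period 4)
step 7: o----ooooo------o
count of o: 7

7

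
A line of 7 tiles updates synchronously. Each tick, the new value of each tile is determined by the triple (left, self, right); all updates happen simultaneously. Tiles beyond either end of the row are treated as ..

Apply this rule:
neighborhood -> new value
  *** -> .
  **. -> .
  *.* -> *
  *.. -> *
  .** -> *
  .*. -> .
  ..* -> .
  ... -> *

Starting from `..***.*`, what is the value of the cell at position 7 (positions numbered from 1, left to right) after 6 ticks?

*.*..*.
.*.*..*
..*.*..
*..*.**
.*..**.
..*.*.*
position 7 holds *

*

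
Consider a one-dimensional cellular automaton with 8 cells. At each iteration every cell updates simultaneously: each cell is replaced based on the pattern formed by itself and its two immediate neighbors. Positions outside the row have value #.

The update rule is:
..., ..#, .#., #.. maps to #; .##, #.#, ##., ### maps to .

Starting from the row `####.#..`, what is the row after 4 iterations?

#####...

iteration 1: .....###
iteration 2: #####...
iteration 3: .....###  (repeats iteration 1; period 2)
iteration 4: #####...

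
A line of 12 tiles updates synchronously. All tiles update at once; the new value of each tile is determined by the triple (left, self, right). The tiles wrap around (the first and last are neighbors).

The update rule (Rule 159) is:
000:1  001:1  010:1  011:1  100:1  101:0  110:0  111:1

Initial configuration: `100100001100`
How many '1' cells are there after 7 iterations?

11

iteration 1: 111111111011
iteration 2: 111111110011
iteration 3: 111111101111
iteration 4: 111111001111
iteration 5: 111110111111
iteration 6: 111100111111
iteration 7: 111011111111
count of 1: 11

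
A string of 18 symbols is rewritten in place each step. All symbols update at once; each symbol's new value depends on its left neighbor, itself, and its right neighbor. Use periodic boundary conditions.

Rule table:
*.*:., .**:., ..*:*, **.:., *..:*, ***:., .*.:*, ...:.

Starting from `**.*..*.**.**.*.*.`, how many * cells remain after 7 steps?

7

...****.......*.*.
..*....*.....**.**
****..***...*.....
....**...*.***...*
*..*..*.**....*.**
.******...*..**...
*......*.****..*..
count of *: 7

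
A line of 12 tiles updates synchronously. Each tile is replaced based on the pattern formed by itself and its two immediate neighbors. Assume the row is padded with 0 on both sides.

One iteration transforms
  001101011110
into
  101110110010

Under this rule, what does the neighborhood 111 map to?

0

At position 8 the neighborhood is 111; the next row has 0 there.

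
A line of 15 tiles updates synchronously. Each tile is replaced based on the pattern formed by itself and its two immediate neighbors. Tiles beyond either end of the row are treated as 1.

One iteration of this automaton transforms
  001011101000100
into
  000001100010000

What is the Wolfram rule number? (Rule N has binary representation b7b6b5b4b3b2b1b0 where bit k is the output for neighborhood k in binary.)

position 5: 111 → 1  (bit 7 = 1)
position 6: 110 → 1  (bit 6 = 1)
position 3: 101 → 0  (bit 5 = 0)
position 0: 100 → 0  (bit 4 = 0)
position 4: 011 → 0  (bit 3 = 0)
position 2: 010 → 0  (bit 2 = 0)
position 1: 001 → 0  (bit 1 = 0)
position 10: 000 → 1  (bit 0 = 1)
bits b7..b0 = 11000001 = 193

193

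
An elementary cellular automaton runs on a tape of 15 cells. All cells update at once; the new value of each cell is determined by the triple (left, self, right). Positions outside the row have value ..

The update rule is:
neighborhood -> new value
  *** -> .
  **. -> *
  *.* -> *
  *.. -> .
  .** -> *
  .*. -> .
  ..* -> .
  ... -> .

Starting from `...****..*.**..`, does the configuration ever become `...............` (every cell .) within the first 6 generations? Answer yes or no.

...*..*...***..
..........*.*..
...........*...
...............
all cells are . at generation 4

yes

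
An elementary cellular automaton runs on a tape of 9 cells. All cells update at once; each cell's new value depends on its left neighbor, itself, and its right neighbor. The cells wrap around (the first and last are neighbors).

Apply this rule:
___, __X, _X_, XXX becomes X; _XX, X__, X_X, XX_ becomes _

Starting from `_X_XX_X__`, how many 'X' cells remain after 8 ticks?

3

XX____X_X
X__XXXX__
X_X_XX__X
__X____X_
XXX_XXXX_
_X___XX__
XX_XX___X
X_____XX_
count of X: 3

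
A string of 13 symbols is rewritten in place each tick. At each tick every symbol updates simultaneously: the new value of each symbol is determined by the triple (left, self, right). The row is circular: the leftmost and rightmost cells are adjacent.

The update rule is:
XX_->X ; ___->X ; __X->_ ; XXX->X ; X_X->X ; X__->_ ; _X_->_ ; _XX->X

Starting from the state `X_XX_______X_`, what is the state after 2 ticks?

XXXXXXXXXX___

tick 1: _XXX_XXXXX__X
tick 2: XXXXXXXXXX___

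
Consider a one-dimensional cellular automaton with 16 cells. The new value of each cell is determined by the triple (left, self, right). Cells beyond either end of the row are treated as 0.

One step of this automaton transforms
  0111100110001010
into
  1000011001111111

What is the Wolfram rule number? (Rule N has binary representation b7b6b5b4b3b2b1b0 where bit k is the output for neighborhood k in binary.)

position 2: 111 → 0  (bit 7 = 0)
position 4: 110 → 0  (bit 6 = 0)
position 13: 101 → 1  (bit 5 = 1)
position 5: 100 → 1  (bit 4 = 1)
position 1: 011 → 0  (bit 3 = 0)
position 12: 010 → 1  (bit 2 = 1)
position 0: 001 → 1  (bit 1 = 1)
position 10: 000 → 1  (bit 0 = 1)
bits b7..b0 = 00110111 = 55

55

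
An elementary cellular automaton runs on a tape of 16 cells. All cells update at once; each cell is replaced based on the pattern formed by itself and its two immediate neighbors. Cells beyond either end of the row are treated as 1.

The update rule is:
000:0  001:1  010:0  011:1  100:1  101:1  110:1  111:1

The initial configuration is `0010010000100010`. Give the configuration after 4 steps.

1111111111101111

step 1: 1101101001010101
step 2: 1111110110101011
step 3: 1111111111010111
step 4: 1111111111101111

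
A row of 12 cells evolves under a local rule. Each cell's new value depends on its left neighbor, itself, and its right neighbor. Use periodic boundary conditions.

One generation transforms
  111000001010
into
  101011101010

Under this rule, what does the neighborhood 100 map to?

0

At position 3 the neighborhood is 100; the next row has 0 there.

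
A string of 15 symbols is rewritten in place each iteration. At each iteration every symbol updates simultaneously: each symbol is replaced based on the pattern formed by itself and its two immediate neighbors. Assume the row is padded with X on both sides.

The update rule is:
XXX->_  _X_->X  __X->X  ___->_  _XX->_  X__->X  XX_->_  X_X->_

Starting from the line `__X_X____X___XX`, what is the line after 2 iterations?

XXX_XX__XXX_X__
______XX____XXX

______XX____XXX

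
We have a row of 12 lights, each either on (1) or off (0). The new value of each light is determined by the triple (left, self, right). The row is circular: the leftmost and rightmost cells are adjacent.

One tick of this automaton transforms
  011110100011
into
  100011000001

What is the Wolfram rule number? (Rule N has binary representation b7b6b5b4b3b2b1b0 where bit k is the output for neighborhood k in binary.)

position 2: 111 → 0  (bit 7 = 0)
position 4: 110 → 1  (bit 6 = 1)
position 0: 101 → 1  (bit 5 = 1)
position 7: 100 → 0  (bit 4 = 0)
position 1: 011 → 0  (bit 3 = 0)
position 6: 010 → 0  (bit 2 = 0)
position 9: 001 → 0  (bit 1 = 0)
position 8: 000 → 0  (bit 0 = 0)
bits b7..b0 = 01100000 = 96

96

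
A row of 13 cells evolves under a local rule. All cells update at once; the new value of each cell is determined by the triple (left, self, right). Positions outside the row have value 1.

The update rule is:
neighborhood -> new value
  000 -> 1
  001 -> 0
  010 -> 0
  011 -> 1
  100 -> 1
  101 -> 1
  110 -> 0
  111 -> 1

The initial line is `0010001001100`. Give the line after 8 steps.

step 1: 1001100101010
step 2: 0101010010101
step 3: 1010101001011
step 4: 0101010100111
step 5: 1010101010111
step 6: 0101010101111
step 7: 1010101011111
step 8: 0101010111111

0101010111111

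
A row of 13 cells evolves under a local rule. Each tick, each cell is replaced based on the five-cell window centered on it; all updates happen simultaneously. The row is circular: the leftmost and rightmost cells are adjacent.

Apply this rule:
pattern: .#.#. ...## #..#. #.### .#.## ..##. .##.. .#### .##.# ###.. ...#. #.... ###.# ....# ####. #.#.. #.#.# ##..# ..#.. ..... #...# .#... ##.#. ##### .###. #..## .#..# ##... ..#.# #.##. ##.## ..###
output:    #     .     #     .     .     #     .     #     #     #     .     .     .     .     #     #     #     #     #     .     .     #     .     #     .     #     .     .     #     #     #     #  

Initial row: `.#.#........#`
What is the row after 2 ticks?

tick 1: #####.......#
tick 2: #####.......#

#####.......#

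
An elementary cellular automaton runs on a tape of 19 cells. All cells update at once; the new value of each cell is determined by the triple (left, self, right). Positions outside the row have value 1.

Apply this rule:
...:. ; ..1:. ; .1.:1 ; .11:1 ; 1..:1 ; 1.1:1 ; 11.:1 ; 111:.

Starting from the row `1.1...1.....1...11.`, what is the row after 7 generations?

generation 1: 1111..11....11..111
generation 2: ...11.111...111.1..
generation 3: 1..1111.11..1.1111.
generation 4: 11.1..11111.111..11
generation 5: .1111.1...111.11.1.
generation 6: 11..1111..1.1111111
generation 7: .11.1..11.111......

.11.1..11.111......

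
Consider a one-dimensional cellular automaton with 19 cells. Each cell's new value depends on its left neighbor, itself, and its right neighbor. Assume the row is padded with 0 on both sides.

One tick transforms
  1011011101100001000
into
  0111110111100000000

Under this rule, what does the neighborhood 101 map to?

1

At position 1 the neighborhood is 101; the next row has 1 there.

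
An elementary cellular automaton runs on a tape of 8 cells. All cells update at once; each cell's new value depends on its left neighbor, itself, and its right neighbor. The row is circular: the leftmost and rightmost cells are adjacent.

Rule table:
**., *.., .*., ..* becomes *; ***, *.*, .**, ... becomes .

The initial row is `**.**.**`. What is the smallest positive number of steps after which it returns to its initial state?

40

.*..*...
******..
.....***
*...*..*
**.****.
.*....*.
***..***
..***...
.*..**..
****.**.
...*..*.
..******
**.....*
.**...*.
*.**.***
*..*....
*****..*
....***.
...*..**
*.****.*
*....*..
**..****
.***....
*..**...
***.**.*
..*..*..
.******.
*.....**
**...*..
.**.****
..*....*
****..**
...***..
..*..**.
.****.**
....*..*
*..*****
***.....
..**...*
**.**.**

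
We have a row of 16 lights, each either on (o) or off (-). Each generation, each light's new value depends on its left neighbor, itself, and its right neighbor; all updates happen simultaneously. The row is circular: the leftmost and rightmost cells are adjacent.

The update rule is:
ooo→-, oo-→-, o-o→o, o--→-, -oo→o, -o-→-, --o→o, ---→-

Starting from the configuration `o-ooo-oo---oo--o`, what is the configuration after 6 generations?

-oo--oo---oo--oo
oo--oo---oo--oo-
o--oo---oo--oo-o
--oo---oo--oo-oo
-oo---oo--oo-oo-
oo---oo--oo-oo--

oo---oo--oo-oo--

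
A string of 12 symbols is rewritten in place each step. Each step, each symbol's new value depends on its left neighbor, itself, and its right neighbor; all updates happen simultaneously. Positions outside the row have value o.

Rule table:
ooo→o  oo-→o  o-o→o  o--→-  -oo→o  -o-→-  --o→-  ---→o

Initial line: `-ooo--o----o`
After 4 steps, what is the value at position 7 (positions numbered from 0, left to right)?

oooo----oo-o
oooo-oo-oooo
oooooooooooo
oooooooooooo
position 7 holds o

o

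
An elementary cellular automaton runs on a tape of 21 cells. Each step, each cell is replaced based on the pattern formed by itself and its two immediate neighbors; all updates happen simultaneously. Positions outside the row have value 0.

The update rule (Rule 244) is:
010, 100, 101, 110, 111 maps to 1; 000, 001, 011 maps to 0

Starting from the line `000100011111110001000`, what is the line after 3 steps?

000001100011111110011

000110001111111001100
000011000111111100110
000001100011111110011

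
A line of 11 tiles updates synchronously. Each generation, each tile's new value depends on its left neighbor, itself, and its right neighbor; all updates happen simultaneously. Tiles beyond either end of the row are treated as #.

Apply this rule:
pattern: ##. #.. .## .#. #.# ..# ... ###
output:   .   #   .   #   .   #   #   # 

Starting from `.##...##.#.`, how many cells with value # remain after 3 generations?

...###...#.
###.#.####.
##..#..##..
count of #: 5

5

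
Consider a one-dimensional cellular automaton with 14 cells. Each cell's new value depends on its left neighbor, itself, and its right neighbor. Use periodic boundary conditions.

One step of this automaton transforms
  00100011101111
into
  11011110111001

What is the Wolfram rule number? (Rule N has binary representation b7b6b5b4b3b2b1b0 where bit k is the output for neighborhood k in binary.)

123

position 7: 111 → 0  (bit 7 = 0)
position 8: 110 → 1  (bit 6 = 1)
position 9: 101 → 1  (bit 5 = 1)
position 0: 100 → 1  (bit 4 = 1)
position 6: 011 → 1  (bit 3 = 1)
position 2: 010 → 0  (bit 2 = 0)
position 1: 001 → 1  (bit 1 = 1)
position 4: 000 → 1  (bit 0 = 1)
bits b7..b0 = 01111011 = 123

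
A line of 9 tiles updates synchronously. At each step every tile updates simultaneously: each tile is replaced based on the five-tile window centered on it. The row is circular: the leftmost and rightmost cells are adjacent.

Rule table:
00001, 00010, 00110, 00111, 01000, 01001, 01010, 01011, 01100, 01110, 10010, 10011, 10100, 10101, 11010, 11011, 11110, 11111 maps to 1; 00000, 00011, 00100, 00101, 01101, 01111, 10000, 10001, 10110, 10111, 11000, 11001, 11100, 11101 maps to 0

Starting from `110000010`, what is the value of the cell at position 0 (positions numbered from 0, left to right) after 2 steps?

010001101
111001011
position 0 holds 1

1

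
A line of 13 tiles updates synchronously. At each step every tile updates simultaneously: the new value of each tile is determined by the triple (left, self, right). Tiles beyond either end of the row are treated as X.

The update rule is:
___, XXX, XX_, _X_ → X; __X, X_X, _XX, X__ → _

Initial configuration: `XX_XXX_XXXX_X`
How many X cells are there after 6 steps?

XX__XX__XXX__
XX___X___XX__
XX_X_X_X__X__
XX_X_X_X__X__  (fixed point — unchanged through step 6)
count of X: 6

6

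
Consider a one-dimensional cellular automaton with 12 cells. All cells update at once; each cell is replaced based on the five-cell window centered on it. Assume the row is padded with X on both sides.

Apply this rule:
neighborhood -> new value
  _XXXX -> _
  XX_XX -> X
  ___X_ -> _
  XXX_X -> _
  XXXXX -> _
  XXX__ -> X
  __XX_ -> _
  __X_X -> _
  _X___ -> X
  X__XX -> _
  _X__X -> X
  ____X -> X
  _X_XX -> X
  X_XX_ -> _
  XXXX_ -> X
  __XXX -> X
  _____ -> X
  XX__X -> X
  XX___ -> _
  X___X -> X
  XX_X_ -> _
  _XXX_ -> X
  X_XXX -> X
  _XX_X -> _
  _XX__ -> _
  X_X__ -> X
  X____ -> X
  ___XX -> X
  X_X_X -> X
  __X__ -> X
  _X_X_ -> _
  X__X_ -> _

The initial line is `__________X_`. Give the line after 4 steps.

X_XX___X_XX_

_XXXXXXXX__X
XX_____XXX_X
XX_XXXXXX_XX
X_XX___X_XX_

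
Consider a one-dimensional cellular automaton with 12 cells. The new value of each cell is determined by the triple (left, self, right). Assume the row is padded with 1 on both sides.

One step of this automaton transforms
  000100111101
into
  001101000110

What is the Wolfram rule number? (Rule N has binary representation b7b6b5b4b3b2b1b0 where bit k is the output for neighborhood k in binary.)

position 7: 111 → 0  (bit 7 = 0)
position 9: 110 → 1  (bit 6 = 1)
position 10: 101 → 1  (bit 5 = 1)
position 0: 100 → 0  (bit 4 = 0)
position 6: 011 → 0  (bit 3 = 0)
position 3: 010 → 1  (bit 2 = 1)
position 2: 001 → 1  (bit 1 = 1)
position 1: 000 → 0  (bit 0 = 0)
bits b7..b0 = 01100110 = 102

102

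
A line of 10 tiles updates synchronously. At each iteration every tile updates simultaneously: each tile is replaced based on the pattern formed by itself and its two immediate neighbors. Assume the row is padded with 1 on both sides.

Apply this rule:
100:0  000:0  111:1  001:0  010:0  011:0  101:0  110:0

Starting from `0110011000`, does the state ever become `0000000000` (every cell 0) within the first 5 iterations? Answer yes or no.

yes

0000000000
all cells are 0 at iteration 1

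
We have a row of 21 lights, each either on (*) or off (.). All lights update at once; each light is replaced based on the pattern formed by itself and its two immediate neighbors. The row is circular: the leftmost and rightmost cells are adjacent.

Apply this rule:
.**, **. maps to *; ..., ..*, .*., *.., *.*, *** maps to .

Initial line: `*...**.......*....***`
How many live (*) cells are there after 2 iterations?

iteration 1: *...**............*..
iteration 2: ....**...............
count of *: 2

2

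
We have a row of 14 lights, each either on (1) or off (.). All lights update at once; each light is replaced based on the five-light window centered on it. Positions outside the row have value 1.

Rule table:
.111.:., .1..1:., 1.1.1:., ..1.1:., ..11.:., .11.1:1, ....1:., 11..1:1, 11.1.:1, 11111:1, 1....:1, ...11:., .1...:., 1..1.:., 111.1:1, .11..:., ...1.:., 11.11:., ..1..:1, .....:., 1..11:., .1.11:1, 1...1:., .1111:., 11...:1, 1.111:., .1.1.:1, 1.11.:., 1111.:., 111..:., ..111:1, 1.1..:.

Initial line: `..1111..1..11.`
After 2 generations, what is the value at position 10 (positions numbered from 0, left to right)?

.

1.1...1.1...1.
11.....1.....1
position 10 holds .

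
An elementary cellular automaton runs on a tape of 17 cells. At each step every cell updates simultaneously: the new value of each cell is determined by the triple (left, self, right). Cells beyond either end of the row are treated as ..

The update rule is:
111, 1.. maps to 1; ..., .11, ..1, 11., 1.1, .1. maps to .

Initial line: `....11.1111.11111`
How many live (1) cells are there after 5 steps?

1

........11...111.
..........1...1.1
...........1.....
............1....
.............1...
count of 1: 1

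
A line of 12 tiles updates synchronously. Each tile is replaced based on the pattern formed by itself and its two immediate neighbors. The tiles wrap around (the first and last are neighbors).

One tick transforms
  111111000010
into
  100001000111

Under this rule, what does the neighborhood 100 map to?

At position 6 the neighborhood is 100; the next row has 0 there.

0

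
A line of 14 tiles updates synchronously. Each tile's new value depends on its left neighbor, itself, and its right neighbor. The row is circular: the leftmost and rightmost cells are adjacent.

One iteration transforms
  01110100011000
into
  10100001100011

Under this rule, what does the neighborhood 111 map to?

1

At position 2 the neighborhood is 111; the next row has 1 there.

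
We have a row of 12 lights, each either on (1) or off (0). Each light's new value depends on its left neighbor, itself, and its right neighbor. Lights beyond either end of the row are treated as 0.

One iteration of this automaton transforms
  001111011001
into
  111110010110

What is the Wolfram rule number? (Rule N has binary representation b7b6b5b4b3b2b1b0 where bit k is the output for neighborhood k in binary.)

position 3: 111 → 1  (bit 7 = 1)
position 5: 110 → 0  (bit 6 = 0)
position 6: 101 → 0  (bit 5 = 0)
position 9: 100 → 1  (bit 4 = 1)
position 2: 011 → 1  (bit 3 = 1)
position 11: 010 → 0  (bit 2 = 0)
position 1: 001 → 1  (bit 1 = 1)
position 0: 000 → 1  (bit 0 = 1)
bits b7..b0 = 10011011 = 155

155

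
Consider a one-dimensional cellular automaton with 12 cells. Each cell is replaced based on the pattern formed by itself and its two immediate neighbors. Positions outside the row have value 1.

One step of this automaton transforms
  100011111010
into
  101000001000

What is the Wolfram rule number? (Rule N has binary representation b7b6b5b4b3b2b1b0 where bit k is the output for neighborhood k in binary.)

65

position 5: 111 → 0  (bit 7 = 0)
position 0: 110 → 1  (bit 6 = 1)
position 9: 101 → 0  (bit 5 = 0)
position 1: 100 → 0  (bit 4 = 0)
position 4: 011 → 0  (bit 3 = 0)
position 10: 010 → 0  (bit 2 = 0)
position 3: 001 → 0  (bit 1 = 0)
position 2: 000 → 1  (bit 0 = 1)
bits b7..b0 = 01000001 = 65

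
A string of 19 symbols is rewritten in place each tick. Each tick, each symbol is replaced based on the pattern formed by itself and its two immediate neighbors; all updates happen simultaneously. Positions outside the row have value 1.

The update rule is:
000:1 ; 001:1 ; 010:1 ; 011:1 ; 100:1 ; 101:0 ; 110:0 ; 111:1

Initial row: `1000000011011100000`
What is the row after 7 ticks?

0110011011111111111

0111111110011011111
0111111101110011111
0111111001101111111
0111110111001111111
0111100110111111111
0111011100111111111
0110011011111111111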